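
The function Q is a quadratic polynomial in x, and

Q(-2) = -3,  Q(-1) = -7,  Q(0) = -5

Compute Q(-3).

7

Write Q(x) = ax² + bx + c; the 3 given values yield a linear system in the 3 coefficients.
Solving, Q(x) = 3x² + 5x - 5.
Then Q(-3) = 7.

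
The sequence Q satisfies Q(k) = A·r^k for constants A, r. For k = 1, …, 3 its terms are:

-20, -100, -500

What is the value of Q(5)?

Consecutive ratio: -100/(-20) = 5, and -500/(-100) = 5, so r = 5.
Then A·5^1 = -20 gives A = -4, and Q(k) = -4·5^k.
Q(5) = -4·5^5 = -12500.

-12500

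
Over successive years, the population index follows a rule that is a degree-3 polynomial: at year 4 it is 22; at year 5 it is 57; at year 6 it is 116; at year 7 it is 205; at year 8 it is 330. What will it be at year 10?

Write the value at t as P(t).
Write P(t) = at³ + bt² + ct + d; the 5 given values yield a linear system in the 4 coefficients.
Solving, P(t) = t³ - 3t² + t + 2.
Then P(10) = 712.

712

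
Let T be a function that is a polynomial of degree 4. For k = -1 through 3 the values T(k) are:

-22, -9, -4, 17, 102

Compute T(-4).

Write T(k) = ak^4 + bk³ + ck² + dk + e; the 5 given values yield a linear system in the 5 coefficients.
Solving, T(k) = k^4 + 2k³ - 5k² + 7k - 9.
Then T(-4) = 11.

11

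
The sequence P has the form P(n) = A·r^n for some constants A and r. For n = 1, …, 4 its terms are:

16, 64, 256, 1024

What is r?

4

Consecutive ratio: 64/16 = 4, and 256/64 = 4, so r = 4.
Then A·4^1 = 16 gives A = 4, and P(n) = 4·4^n.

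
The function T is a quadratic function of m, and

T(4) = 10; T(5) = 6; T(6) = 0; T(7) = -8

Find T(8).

-18

First differences: -4, -6, -8. Second differences: -2, -2.
Level-2 differences are constant, so T has degree 2.
Fitting a degree-2 polynomial gives T(m) = -m² + 5m + 6.
Then T(8) = -18.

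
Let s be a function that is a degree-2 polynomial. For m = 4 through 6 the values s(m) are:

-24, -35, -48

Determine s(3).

Write s(m) = am² + bm + c; the 3 given values yield a linear system in the 3 coefficients.
Solving, s(m) = -m² - 2m.
Then s(3) = -15.

-15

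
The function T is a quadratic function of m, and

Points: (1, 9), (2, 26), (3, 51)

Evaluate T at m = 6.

Write T(m) = am² + bm + c; the 3 given values yield a linear system in the 3 coefficients.
Solving, T(m) = 4m² + 5m.
Then T(6) = 174.

174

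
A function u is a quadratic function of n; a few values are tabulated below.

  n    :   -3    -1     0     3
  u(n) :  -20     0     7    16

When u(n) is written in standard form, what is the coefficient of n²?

Write u(n) = an² + bn + c; the 4 given values yield a linear system in the 3 coefficients.
Solving, u(n) = -n² + 6n + 7.
The coefficient of n² is -1.

-1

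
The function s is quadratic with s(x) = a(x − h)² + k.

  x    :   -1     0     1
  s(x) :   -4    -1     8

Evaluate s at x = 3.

First differences 3, 9; second difference 6 = 2a, so a = 3.
Expanding, the x-coefficient is −2ah = -6h; matching it to the data gives h = -1, and then k = -4.
So s(x) = 3(x + 1)² − 4.
s(3) = 3·4² − 4 = 44.

44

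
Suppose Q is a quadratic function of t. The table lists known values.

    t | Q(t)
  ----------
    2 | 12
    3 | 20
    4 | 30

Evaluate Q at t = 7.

72

Write Q(t) = at² + bt + c; the 3 given values yield a linear system in the 3 coefficients.
Solving, Q(t) = t² + 3t + 2.
Then Q(7) = 72.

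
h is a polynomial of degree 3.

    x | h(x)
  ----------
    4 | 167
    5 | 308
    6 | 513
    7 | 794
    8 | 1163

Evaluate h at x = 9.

Write h(x) = ax³ + bx² + cx + d; the 5 given values yield a linear system in the 4 coefficients.
Solving, h(x) = 2x³ + 2x² + x + 3.
Then h(9) = 1632.

1632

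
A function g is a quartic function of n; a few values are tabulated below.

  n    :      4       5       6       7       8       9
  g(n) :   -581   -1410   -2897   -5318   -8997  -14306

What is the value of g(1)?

-2

Write g(n) = an^4 + bn³ + cn² + dn + e; the 6 given values yield a linear system in the 5 coefficients.
Solving, g(n) = -2n^4 - 2n³ + 3n² + 4n - 5.
Then g(1) = -2.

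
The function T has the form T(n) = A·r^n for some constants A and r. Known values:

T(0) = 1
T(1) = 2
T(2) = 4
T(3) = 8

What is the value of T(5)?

32

Consecutive ratio: 2/1 = 2, and 4/2 = 2, so r = 2.
Then A·2^0 = 1 gives A = 1, and T(n) = 1·2^n.
T(5) = 1·2^5 = 32.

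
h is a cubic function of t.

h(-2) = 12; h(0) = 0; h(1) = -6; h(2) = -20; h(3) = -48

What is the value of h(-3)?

30

Write h(t) = at³ + bt² + ct + d; the 5 given values yield a linear system in the 4 coefficients.
Solving, h(t) = -t³ - t² - 4t.
Then h(-3) = 30.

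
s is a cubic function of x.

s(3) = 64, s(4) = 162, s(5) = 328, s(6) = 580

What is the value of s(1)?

0

Write s(x) = ax³ + bx² + cx + d; the 4 given values yield a linear system in the 4 coefficients.
Solving, s(x) = 3x³ - 2x² + x - 2.
Then s(1) = 0.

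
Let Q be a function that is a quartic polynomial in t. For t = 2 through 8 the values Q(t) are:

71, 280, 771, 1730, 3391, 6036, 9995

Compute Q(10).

Write Q(t) = at^4 + bt³ + ct² + dt + e; the 7 given values yield a linear system in the 5 coefficients.
Solving, Q(t) = 2t^4 + 3t³ + 4t² + 2t - 5.
Then Q(10) = 23415.

23415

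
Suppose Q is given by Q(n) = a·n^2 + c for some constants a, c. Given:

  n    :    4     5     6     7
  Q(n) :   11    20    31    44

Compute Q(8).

From Q(4) = 11 and Q(5) = 20: 16a + c = 11 and 25a + c = 20.
Subtracting: 9a = 9, so a = 1; then c = 11 − 1·16 = -5.
So Q(n) = 1n² − 5, and Q(8) = 59.

59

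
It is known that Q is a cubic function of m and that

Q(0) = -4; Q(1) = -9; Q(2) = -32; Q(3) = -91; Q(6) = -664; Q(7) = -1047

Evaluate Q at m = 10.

-3024

Write Q(m) = am³ + bm² + cm + d; the 6 given values yield a linear system in the 4 coefficients.
Solving, Q(m) = -3m³ - 2m - 4.
Then Q(10) = -3024.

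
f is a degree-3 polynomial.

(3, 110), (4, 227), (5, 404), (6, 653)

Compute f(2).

41

Write f(k) = ak³ + bk² + ck + d; the 4 given values yield a linear system in the 4 coefficients.
Solving, f(k) = 2k³ + 6k² + k - 1.
Then f(2) = 41.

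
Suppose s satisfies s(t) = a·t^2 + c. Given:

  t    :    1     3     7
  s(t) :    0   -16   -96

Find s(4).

From s(1) = 0 and s(3) = -16: 1a + c = 0 and 9a + c = -16.
Subtracting: 8a = -16, so a = -2; then c = 0 − (-2)·1 = 2.
So s(t) = -2t² + 2, and s(4) = -30.

-30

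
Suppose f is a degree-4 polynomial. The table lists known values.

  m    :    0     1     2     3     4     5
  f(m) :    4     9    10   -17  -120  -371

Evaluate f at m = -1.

-5

First differences: 5, 1, -27, -103, -251. Second differences: -4, -28, -76, -148. Third differences: -24, -48, -72. Fourth differences: -24, -24.
Level-4 differences are constant, so f has degree 4.
Fitting a degree-4 polynomial gives f(m) = -m^4 + 2m³ - m² + 5m + 4.
Then f(-1) = -5.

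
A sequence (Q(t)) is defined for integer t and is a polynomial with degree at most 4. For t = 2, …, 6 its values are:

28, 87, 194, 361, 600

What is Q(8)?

First differences: 59, 107, 167, 239. Second differences: 48, 60, 72. Third differences: 12, 12.
Level-3 differences are constant, so Q has degree 3.
Fitting a degree-3 polynomial gives Q(t) = 2t³ + 6t² - 9t + 6.
Then Q(8) = 1342.

1342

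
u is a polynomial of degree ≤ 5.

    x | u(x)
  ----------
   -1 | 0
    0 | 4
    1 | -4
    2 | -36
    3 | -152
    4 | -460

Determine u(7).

Write u(x) = ax^5 + bx^4 + cx³ + dx² + ex + p; the 6 given values yield a linear system in the 6 coefficients.
Solving, the leading coefficient vanishes, and u(x) = -2x^4 + 2x³ - 4x² - 4x + 4.
Then u(7) = -4336.

-4336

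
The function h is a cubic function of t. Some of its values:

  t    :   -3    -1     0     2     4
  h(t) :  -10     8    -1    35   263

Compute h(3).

116

Write h(t) = at³ + bt² + ct + d; the 5 given values yield a linear system in the 4 coefficients.
Solving, h(t) = 3t³ + 6t² - 6t - 1.
Then h(3) = 116.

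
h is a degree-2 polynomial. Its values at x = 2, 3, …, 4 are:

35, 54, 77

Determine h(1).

20

Write h(x) = ax² + bx + c; the 3 given values yield a linear system in the 3 coefficients.
Solving, h(x) = 2x² + 9x + 9.
Then h(1) = 20.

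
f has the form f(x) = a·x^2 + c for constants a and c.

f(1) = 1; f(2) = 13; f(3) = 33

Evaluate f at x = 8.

From f(1) = 1 and f(2) = 13: 1a + c = 1 and 4a + c = 13.
Subtracting: 3a = 12, so a = 4; then c = 1 − 4·1 = -3.
So f(x) = 4x² − 3, and f(8) = 253.

253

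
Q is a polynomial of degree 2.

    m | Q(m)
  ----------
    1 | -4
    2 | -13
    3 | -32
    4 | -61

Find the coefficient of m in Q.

6

First differences: -9, -19, -29. Second differences: -10, -10.
Level-2 differences are constant, so Q has degree 2.
Fitting a degree-2 polynomial gives Q(m) = -5m² + 6m - 5.
The coefficient of m is 6.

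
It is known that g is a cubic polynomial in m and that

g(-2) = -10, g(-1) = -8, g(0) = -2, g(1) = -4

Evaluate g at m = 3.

-80

Write g(m) = am³ + bm² + cm + d; the 4 given values yield a linear system in the 4 coefficients.
Solving, g(m) = -2m³ - 4m² + 4m - 2.
Then g(3) = -80.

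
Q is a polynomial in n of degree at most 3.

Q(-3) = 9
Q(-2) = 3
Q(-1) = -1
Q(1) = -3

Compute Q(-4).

Write Q(n) = an³ + bn² + cn + d; the 4 given values yield a linear system in the 4 coefficients.
Solving, the leading coefficient vanishes, and Q(n) = n² - n - 3.
Then Q(-4) = 17.

17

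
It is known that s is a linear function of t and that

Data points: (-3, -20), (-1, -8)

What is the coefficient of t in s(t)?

Write s(t) = at + b; the 2 given values yield a linear system in the 2 coefficients.
Solving, s(t) = 6t - 2.
The coefficient of t is 6.

6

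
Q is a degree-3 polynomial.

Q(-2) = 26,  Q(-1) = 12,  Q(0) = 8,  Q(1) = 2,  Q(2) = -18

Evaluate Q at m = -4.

132

First differences: -14, -4, -6, -20. Second differences: 10, -2, -14. Third differences: -12, -12.
Level-3 differences are constant, so Q has degree 3.
Fitting a degree-3 polynomial gives Q(m) = -2m³ - m² - 3m + 8.
Then Q(-4) = 132.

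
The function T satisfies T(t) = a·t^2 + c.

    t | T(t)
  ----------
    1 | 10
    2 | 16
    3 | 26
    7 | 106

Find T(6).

80

From T(1) = 10 and T(2) = 16: 1a + c = 10 and 4a + c = 16.
Subtracting: 3a = 6, so a = 2; then c = 10 − 2·1 = 8.
So T(t) = 2t² + 8, and T(6) = 80.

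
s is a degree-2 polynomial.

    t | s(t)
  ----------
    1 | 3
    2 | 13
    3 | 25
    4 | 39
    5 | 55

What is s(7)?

93

First differences: 10, 12, 14, 16. Second differences: 2, 2, 2.
Level-2 differences are constant, so s has degree 2.
Fitting a degree-2 polynomial gives s(t) = t² + 7t - 5.
Then s(7) = 93.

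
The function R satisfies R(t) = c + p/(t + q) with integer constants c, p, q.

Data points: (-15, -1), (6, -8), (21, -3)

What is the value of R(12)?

-4

(R(t) − c)(t + q) = p for each data point; the three points give a linear system in c and q, then p follows.
Solving: c = -2, q = -3, p = -18, so R(t) = -2 − 18/(t − 3).
Then R(12) = -2 − 18/9 = -4.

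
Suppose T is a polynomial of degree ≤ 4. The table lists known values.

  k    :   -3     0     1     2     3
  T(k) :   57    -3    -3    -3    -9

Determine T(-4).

117

Write T(k) = ak^4 + bk³ + ck² + dk + e; the 5 given values yield a linear system in the 5 coefficients.
Solving, the leading coefficient vanishes, and T(k) = -k³ + 3k² - 2k - 3.
Then T(-4) = 117.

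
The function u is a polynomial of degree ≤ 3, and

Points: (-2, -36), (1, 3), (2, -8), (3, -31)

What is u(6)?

Write u(n) = an³ + bn² + cn + d; the 4 given values yield a linear system in the 4 coefficients.
Solving, the leading coefficient vanishes, and u(n) = -6n² + 7n + 2.
Then u(6) = -172.

-172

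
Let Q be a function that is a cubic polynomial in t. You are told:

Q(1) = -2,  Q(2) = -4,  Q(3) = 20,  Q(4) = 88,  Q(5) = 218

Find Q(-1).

8

First differences: -2, 24, 68, 130. Second differences: 26, 44, 62. Third differences: 18, 18.
Level-3 differences are constant, so Q has degree 3.
Fitting a degree-3 polynomial gives Q(t) = 3t³ - 5t² - 8t + 8.
Then Q(-1) = 8.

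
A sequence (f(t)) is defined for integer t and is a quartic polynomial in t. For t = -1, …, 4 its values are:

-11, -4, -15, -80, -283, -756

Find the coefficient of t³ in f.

-2

First differences: 7, -11, -65, -203, -473. Second differences: -18, -54, -138, -270. Third differences: -36, -84, -132. Fourth differences: -48, -48.
Level-4 differences are constant, so f has degree 4.
Fitting a degree-4 polynomial gives f(t) = -2t^4 - 2t³ - 7t² - 4.
The coefficient of t³ is -2.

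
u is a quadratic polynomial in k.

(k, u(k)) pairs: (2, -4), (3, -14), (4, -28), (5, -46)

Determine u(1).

2

First differences: -10, -14, -18. Second differences: -4, -4.
Level-2 differences are constant, so u has degree 2.
Fitting a degree-2 polynomial gives u(k) = -2k² + 4.
Then u(1) = 2.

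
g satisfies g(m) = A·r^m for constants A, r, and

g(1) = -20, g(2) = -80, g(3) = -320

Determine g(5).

-5120

Consecutive ratio: -80/(-20) = 4, and -320/(-80) = 4, so r = 4.
Then A·4^1 = -20 gives A = -5, and g(m) = -5·4^m.
g(5) = -5·4^5 = -5120.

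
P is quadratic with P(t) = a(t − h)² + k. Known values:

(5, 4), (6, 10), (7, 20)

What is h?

First differences 6, 10; second difference 4 = 2a, so a = 2.
Expanding, the t-coefficient is −2ah = -4h; matching it to the data gives h = 4, and then k = 2.
So P(t) = 2(t − 4)² + 2.
Hence h = 4.

4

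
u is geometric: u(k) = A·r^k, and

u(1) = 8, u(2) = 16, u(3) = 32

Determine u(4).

64

Consecutive ratio: 16/8 = 2, and 32/16 = 2, so r = 2.
Then A·2^1 = 8 gives A = 4, and u(k) = 4·2^k.
u(4) = 4·2^4 = 64.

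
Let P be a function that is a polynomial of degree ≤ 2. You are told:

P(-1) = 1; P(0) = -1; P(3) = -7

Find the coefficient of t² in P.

0

Write P(t) = at² + bt + c; the 3 given values yield a linear system in the 3 coefficients.
Solving, the leading coefficient vanishes, and P(t) = -2t - 1.
The coefficient of t² is 0.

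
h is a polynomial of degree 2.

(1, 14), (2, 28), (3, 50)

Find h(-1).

Write h(x) = ax² + bx + c; the 3 given values yield a linear system in the 3 coefficients.
Solving, h(x) = 4x² + 2x + 8.
Then h(-1) = 10.

10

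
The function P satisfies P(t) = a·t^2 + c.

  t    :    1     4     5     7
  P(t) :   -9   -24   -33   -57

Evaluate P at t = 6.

-44

From P(1) = -9 and P(4) = -24: 1a + c = -9 and 16a + c = -24.
Subtracting: 15a = -15, so a = -1; then c = -9 − (-1)·1 = -8.
So P(t) = -1t² − 8, and P(6) = -44.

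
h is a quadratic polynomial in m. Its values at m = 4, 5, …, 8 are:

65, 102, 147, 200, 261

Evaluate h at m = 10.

407

First differences: 37, 45, 53, 61. Second differences: 8, 8, 8.
Level-2 differences are constant, so h has degree 2.
Fitting a degree-2 polynomial gives h(m) = 4m² + m - 3.
Then h(10) = 407.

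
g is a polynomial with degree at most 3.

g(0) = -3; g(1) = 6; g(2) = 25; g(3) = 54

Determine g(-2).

First differences: 9, 19, 29. Second differences: 10, 10.
Level-2 differences are constant, so g has degree 2.
Fitting a degree-2 polynomial gives g(k) = 5k² + 4k - 3.
Then g(-2) = 9.

9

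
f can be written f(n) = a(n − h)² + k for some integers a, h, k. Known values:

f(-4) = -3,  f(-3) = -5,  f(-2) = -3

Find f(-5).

First differences -2, 2; second difference 4 = 2a, so a = 2.
Expanding, the n-coefficient is −2ah = -4h; matching it to the data gives h = -3, and then k = -5.
So f(n) = 2(n + 3)² − 5.
f(-5) = 2·(-2)² − 5 = 3.

3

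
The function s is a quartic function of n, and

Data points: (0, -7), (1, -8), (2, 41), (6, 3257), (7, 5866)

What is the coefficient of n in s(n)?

-8

Write s(n) = an^4 + bn³ + cn² + dn + e; the 5 given values yield a linear system in the 5 coefficients.
Solving, s(n) = 2n^4 + 3n³ + 2n² - 8n - 7.
The coefficient of n is -8.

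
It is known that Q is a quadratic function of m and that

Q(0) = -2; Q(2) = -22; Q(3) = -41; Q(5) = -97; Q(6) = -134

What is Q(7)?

Write Q(m) = am² + bm + c; the 5 given values yield a linear system in the 3 coefficients.
Solving, Q(m) = -3m² - 4m - 2.
Then Q(7) = -177.

-177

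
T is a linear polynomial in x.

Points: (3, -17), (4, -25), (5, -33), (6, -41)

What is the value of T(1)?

Write T(x) = ax + b; the 4 given values yield a linear system in the 2 coefficients.
Solving, T(x) = -8x + 7.
Then T(1) = -1.

-1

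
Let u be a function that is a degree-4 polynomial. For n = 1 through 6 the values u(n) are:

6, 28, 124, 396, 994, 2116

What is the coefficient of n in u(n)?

-2

Write u(n) = an^4 + bn³ + cn² + dn + e; the 6 given values yield a linear system in the 5 coefficients.
Solving, u(n) = 2n^4 - 3n³ + 5n² - 2n + 4.
The coefficient of n is -2.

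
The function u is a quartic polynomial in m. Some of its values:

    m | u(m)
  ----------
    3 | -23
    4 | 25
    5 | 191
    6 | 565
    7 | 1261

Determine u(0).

1

Write u(m) = am^4 + bm³ + cm² + dm + e; the 5 given values yield a linear system in the 5 coefficients.
Solving, u(m) = m^4 - 3m³ - 2m² - 2m + 1.
Then u(0) = 1.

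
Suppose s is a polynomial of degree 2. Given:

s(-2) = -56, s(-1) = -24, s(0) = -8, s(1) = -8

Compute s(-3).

First differences: 32, 16, 0. Second differences: -16, -16.
Level-2 differences are constant, so s has degree 2.
Fitting a degree-2 polynomial gives s(m) = -8m² + 8m - 8.
Then s(-3) = -104.

-104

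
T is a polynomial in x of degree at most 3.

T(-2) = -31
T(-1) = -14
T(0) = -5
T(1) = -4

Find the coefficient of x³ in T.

0

First differences: 17, 9, 1. Second differences: -8, -8.
Level-2 differences are constant, so T has degree 2.
Fitting a degree-2 polynomial gives T(x) = -4x² + 5x - 5.
The coefficient of x³ is 0.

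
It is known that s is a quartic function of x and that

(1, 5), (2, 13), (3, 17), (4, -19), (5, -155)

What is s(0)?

5

Write s(x) = ax^4 + bx³ + cx² + dx + e; the 5 given values yield a linear system in the 5 coefficients.
Solving, s(x) = -x^4 + 4x³ - x² - 2x + 5.
The constant term is s(0) = 5.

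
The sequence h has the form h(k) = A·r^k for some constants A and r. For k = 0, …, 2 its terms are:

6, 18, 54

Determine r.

3

Consecutive ratio: 18/6 = 3, and 54/18 = 3, so r = 3.
Then A·3^0 = 6 gives A = 6, and h(k) = 6·3^k.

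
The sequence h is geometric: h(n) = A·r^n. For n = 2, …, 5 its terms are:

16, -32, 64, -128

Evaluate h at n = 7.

Consecutive ratio: -32/16 = -2, and 64/(-32) = -2, so r = -2.
Then A·(-2)^2 = 16 gives A = 4, and h(n) = 4·(-2)^n.
h(7) = 4·(-2)^7 = -512.

-512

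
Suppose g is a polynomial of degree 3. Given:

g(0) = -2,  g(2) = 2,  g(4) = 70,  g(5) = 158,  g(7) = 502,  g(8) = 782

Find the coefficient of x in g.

2

Write g(x) = ax³ + bx² + cx + d; the 6 given values yield a linear system in the 4 coefficients.
Solving, g(x) = 2x³ - 4x² + 2x - 2.
The coefficient of x is 2.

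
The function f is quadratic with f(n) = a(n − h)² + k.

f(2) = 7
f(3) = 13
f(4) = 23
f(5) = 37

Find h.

1

First differences 6, 10, 14; second difference 4 = 2a, so a = 2.
Expanding, the n-coefficient is −2ah = -4h; matching it to the data gives h = 1, and then k = 5.
So f(n) = 2(n − 1)² + 5.
Hence h = 1.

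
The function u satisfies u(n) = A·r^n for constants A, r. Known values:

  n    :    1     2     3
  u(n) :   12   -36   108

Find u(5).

972

Consecutive ratio: -36/12 = -3, and 108/(-36) = -3, so r = -3.
Then A·(-3)^1 = 12 gives A = -4, and u(n) = -4·(-3)^n.
u(5) = -4·(-3)^5 = 972.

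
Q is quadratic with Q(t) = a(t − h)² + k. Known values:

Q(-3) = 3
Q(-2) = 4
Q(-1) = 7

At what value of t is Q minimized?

First differences 1, 3; second difference 2 = 2a, so a = 1.
Expanding, the t-coefficient is −2ah = -2h; matching it to the data gives h = -3, and then k = 3.
So Q(t) = 1(t + 3)² + 3.
Hence h = -3.

-3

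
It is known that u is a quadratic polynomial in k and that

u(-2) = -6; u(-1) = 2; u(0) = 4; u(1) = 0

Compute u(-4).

First differences: 8, 2, -4. Second differences: -6, -6.
Level-2 differences are constant, so u has degree 2.
Fitting a degree-2 polynomial gives u(k) = -3k² - k + 4.
Then u(-4) = -40.

-40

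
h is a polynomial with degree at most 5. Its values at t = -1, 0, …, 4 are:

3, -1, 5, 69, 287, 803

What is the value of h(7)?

6299

First differences: -4, 6, 64, 218, 516. Second differences: 10, 58, 154, 298. Third differences: 48, 96, 144. Fourth differences: 48, 48.
Level-4 differences are constant, so h has degree 4.
Fitting a degree-4 polynomial gives h(t) = 2t^4 + 4t³ + 3t² - 3t - 1.
Then h(7) = 6299.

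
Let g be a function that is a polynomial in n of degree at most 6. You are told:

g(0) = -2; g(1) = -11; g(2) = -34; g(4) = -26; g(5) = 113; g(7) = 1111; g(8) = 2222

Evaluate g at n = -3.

121

Write g(n) = an^6 + bn^5 + cn^4 + dn³ + en² + pn + q; the 7 given values yield a linear system in the 7 coefficients.
Solving, the top 2 coefficients vanish, and g(n) = n^4 - 3n³ - 5n² - 2n - 2.
Then g(-3) = 121.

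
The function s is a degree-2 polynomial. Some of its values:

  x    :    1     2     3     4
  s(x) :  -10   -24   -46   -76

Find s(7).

-214

First differences: -14, -22, -30. Second differences: -8, -8.
Level-2 differences are constant, so s has degree 2.
Fitting a degree-2 polynomial gives s(x) = -4x² - 2x - 4.
Then s(7) = -214.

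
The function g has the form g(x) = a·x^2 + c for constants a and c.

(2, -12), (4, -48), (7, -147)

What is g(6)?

From g(2) = -12 and g(4) = -48: 4a + c = -12 and 16a + c = -48.
Subtracting: 12a = -36, so a = -3; then c = -12 − (-3)·4 = 0.
So g(x) = -3x² + 0, and g(6) = -108.

-108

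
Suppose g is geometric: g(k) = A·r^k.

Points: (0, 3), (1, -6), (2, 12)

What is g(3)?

-24

Consecutive ratio: -6/3 = -2, and 12/(-6) = -2, so r = -2.
Then A·(-2)^0 = 3 gives A = 3, and g(k) = 3·(-2)^k.
g(3) = 3·(-2)^3 = -24.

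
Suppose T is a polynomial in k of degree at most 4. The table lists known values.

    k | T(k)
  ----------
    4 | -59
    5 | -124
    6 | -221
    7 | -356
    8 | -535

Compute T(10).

First differences: -65, -97, -135, -179. Second differences: -32, -38, -44. Third differences: -6, -6.
Level-3 differences are constant, so T has degree 3.
Fitting a degree-3 polynomial gives T(k) = -k³ - k² + 5k + 1.
Then T(10) = -1049.

-1049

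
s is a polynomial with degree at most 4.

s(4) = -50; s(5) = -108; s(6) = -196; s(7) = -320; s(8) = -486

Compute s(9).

-700

First differences: -58, -88, -124, -166. Second differences: -30, -36, -42. Third differences: -6, -6.
Level-3 differences are constant, so s has degree 3.
Fitting a degree-3 polynomial gives s(n) = -n³ + 3n + 2.
Then s(9) = -700.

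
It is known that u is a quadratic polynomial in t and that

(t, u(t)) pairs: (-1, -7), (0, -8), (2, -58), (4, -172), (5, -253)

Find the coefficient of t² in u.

Write u(t) = at² + bt + c; the 5 given values yield a linear system in the 3 coefficients.
Solving, u(t) = -8t² - 9t - 8.
The coefficient of t² is -8.

-8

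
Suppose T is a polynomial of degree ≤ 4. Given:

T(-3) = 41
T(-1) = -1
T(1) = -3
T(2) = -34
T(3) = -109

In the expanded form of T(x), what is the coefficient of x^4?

Write T(x) = ax^4 + bx³ + cx² + dx + e; the 5 given values yield a linear system in the 5 coefficients.
Solving, the leading coefficient vanishes, and T(x) = -3x³ - 4x² + 2x + 2.
The coefficient of x^4 is 0.

0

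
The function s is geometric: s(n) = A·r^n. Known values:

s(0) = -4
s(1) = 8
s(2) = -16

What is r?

-2

Consecutive ratio: 8/(-4) = -2, and -16/8 = -2, so r = -2.
Then A·(-2)^0 = -4 gives A = -4, and s(n) = -4·(-2)^n.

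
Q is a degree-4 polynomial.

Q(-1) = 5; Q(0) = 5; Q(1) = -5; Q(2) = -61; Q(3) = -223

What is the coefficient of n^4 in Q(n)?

-1

Write Q(n) = an^4 + bn³ + cn² + dn + e; the 5 given values yield a linear system in the 5 coefficients.
Solving, Q(n) = -n^4 - 4n³ - 4n² - n + 5.
The coefficient of n^4 is -1.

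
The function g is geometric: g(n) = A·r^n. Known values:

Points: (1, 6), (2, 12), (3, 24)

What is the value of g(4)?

48

Consecutive ratio: 12/6 = 2, and 24/12 = 2, so r = 2.
Then A·2^1 = 6 gives A = 3, and g(n) = 3·2^n.
g(4) = 3·2^4 = 48.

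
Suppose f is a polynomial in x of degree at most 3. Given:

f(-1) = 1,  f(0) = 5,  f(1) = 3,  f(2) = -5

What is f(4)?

-39

First differences: 4, -2, -8. Second differences: -6, -6.
Level-2 differences are constant, so f has degree 2.
Fitting a degree-2 polynomial gives f(x) = -3x² + x + 5.
Then f(4) = -39.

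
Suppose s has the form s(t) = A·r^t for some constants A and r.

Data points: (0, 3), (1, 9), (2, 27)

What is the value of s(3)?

Consecutive ratio: 9/3 = 3, and 27/9 = 3, so r = 3.
Then A·3^0 = 3 gives A = 3, and s(t) = 3·3^t.
s(3) = 3·3^3 = 81.

81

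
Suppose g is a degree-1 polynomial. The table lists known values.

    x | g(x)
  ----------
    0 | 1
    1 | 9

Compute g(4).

33

Write g(x) = ax + b; the 2 given values yield a linear system in the 2 coefficients.
Solving, g(x) = 8x + 1.
Then g(4) = 33.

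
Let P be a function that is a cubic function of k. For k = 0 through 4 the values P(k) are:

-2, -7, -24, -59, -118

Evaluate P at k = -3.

First differences: -5, -17, -35, -59. Second differences: -12, -18, -24. Third differences: -6, -6.
Level-3 differences are constant, so P has degree 3.
Fitting a degree-3 polynomial gives P(k) = -k³ - 3k² - k - 2.
Then P(-3) = 1.

1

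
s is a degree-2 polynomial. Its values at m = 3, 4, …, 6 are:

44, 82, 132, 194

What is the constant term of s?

2

First differences: 38, 50, 62. Second differences: 12, 12.
Level-2 differences are constant, so s has degree 2.
Fitting a degree-2 polynomial gives s(m) = 6m² - 4m + 2.
The constant term is s(0) = 2.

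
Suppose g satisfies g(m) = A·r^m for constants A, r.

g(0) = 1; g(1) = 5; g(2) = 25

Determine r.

Consecutive ratio: 5/1 = 5, and 25/5 = 5, so r = 5.
Then A·5^0 = 1 gives A = 1, and g(m) = 1·5^m.

5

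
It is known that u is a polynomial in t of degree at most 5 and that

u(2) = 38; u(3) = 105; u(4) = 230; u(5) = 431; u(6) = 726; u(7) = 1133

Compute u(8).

First differences: 67, 125, 201, 295, 407. Second differences: 58, 76, 94, 112. Third differences: 18, 18, 18.
Level-3 differences are constant, so u has degree 3.
Extending the table by one column gives the next first difference 537, so u(8) = 1133 + 537 = 1670.

1670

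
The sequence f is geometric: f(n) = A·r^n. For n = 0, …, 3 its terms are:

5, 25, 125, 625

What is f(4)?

Consecutive ratio: 25/5 = 5, and 125/25 = 5, so r = 5.
Then A·5^0 = 5 gives A = 5, and f(n) = 5·5^n.
f(4) = 5·5^4 = 3125.

3125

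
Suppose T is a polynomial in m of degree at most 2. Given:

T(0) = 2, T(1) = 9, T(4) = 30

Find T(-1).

Write T(m) = am² + bm + c; the 3 given values yield a linear system in the 3 coefficients.
Solving, the leading coefficient vanishes, and T(m) = 7m + 2.
Then T(-1) = -5.

-5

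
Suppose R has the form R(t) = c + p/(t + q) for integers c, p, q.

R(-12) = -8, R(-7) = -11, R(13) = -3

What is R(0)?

10

(R(t) − c)(t + q) = p for each data point; the three points give a linear system in c and q, then p follows.
Solving: c = -5, q = 2, p = 30, so R(t) = -5 + 30/(t + 2).
Then R(0) = -5 + 30/2 = 10.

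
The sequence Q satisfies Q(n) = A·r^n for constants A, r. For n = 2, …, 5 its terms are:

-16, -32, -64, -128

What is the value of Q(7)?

-512

Consecutive ratio: -32/(-16) = 2, and -64/(-32) = 2, so r = 2.
Then A·2^2 = -16 gives A = -4, and Q(n) = -4·2^n.
Q(7) = -4·2^7 = -512.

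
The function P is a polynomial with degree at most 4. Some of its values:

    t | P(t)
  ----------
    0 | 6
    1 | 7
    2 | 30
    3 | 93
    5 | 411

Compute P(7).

Write P(t) = at^4 + bt³ + ct² + dt + e; the 5 given values yield a linear system in the 5 coefficients.
Solving, the leading coefficient vanishes, and P(t) = 3t³ + 2t² - 4t + 6.
Then P(7) = 1105.

1105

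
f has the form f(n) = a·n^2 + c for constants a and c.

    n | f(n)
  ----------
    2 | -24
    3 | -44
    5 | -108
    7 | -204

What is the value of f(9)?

-332

From f(2) = -24 and f(3) = -44: 4a + c = -24 and 9a + c = -44.
Subtracting: 5a = -20, so a = -4; then c = -24 − (-4)·4 = -8.
So f(n) = -4n² − 8, and f(9) = -332.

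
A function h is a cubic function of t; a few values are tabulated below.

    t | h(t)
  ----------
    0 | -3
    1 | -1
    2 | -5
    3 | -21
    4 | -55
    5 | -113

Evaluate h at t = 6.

-201

Write h(t) = at³ + bt² + ct + d; the 6 given values yield a linear system in the 4 coefficients.
Solving, h(t) = -t³ + 3t - 3.
Then h(6) = -201.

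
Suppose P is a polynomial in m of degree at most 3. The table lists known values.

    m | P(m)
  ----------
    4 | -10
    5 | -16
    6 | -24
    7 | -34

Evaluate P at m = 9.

-60

First differences: -6, -8, -10. Second differences: -2, -2.
Level-2 differences are constant, so P has degree 2.
Fitting a degree-2 polynomial gives P(m) = -m² + 3m - 6.
Then P(9) = -60.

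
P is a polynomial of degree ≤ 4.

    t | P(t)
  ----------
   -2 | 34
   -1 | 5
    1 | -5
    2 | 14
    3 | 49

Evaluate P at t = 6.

250

Write P(t) = at^4 + bt³ + ct² + dt + e; the 5 given values yield a linear system in the 5 coefficients.
Solving, the top 2 coefficients vanish, and P(t) = 8t² - 5t - 8.
Then P(6) = 250.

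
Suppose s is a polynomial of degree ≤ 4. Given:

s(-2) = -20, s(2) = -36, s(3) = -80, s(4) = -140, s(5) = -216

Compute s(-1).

Write s(m) = am^4 + bm³ + cm² + dm + e; the 5 given values yield a linear system in the 5 coefficients.
Solving, the top 2 coefficients vanish, and s(m) = -8m² - 4m + 4.
Then s(-1) = 0.

0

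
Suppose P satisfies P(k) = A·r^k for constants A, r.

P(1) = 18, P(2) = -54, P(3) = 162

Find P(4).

-486

Consecutive ratio: -54/18 = -3, and 162/(-54) = -3, so r = -3.
Then A·(-3)^1 = 18 gives A = -6, and P(k) = -6·(-3)^k.
P(4) = -6·(-3)^4 = -486.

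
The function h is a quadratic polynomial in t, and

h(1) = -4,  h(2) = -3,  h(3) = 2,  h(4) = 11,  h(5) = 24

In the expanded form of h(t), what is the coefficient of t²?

Write h(t) = at² + bt + c; the 5 given values yield a linear system in the 3 coefficients.
Solving, h(t) = 2t² - 5t - 1.
The coefficient of t² is 2.

2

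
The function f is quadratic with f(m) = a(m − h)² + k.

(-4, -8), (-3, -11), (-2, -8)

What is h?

-3

First differences -3, 3; second difference 6 = 2a, so a = 3.
Expanding, the m-coefficient is −2ah = -6h; matching it to the data gives h = -3, and then k = -11.
So f(m) = 3(m + 3)² − 11.
Hence h = -3.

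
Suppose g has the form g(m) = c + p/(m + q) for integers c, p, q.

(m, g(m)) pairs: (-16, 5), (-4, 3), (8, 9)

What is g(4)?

(g(m) − c)(m + q) = p for each data point; the three points give a linear system in c and q, then p follows.
Solving: c = 6, q = -2, p = 18, so g(m) = 6 + 18/(m − 2).
Then g(4) = 6 + 18/2 = 15.

15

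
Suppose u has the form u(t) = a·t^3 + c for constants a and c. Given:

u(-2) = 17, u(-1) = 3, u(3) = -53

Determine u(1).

From u(-2) = 17 and u(-1) = 3: -8a + c = 17 and -1a + c = 3.
Subtracting: 7a = -14, so a = -2; then c = 17 − (-2)·(-8) = 1.
So u(t) = -2t³ + 1, and u(1) = -1.

-1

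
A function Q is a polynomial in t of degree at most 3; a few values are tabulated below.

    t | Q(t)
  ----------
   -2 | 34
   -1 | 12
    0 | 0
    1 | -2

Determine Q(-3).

Write Q(t) = at³ + bt² + ct + d; the 4 given values yield a linear system in the 4 coefficients.
Solving, the leading coefficient vanishes, and Q(t) = 5t² - 7t.
Then Q(-3) = 66.

66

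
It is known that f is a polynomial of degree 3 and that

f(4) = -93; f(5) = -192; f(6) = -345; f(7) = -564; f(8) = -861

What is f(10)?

First differences: -99, -153, -219, -297. Second differences: -54, -66, -78. Third differences: -12, -12.
Level-3 differences are constant, so f has degree 3.
Fitting a degree-3 polynomial gives f(x) = -2x³ + 3x² - 4x + 3.
Then f(10) = -1737.

-1737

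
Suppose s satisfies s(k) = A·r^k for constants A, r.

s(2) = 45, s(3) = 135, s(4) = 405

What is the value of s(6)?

Consecutive ratio: 135/45 = 3, and 405/135 = 3, so r = 3.
Then A·3^2 = 45 gives A = 5, and s(k) = 5·3^k.
s(6) = 5·3^6 = 3645.

3645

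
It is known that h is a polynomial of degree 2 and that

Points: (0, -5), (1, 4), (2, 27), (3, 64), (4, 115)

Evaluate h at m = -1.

First differences: 9, 23, 37, 51. Second differences: 14, 14, 14.
Level-2 differences are constant, so h has degree 2.
Fitting a degree-2 polynomial gives h(m) = 7m² + 2m - 5.
Then h(-1) = 0.

0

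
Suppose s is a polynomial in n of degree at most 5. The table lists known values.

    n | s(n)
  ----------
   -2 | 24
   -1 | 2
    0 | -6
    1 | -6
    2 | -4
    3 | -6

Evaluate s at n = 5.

-46

First differences: -22, -8, 0, 2, -2. Second differences: 14, 8, 2, -4. Third differences: -6, -6, -6.
Level-3 differences are constant, so s has degree 3.
Fitting a degree-3 polynomial gives s(n) = -n³ + 4n² - 3n - 6.
Then s(5) = -46.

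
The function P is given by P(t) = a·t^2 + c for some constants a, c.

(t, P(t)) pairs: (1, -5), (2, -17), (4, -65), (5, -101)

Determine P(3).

From P(1) = -5 and P(2) = -17: 1a + c = -5 and 4a + c = -17.
Subtracting: 3a = -12, so a = -4; then c = -5 − (-4)·1 = -1.
So P(t) = -4t² − 1, and P(3) = -37.

-37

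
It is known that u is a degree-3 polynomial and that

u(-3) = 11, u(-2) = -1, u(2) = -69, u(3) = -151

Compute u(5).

-477

Write u(k) = ak³ + bk² + ck + d; the 4 given values yield a linear system in the 4 coefficients.
Solving, u(k) = -2k³ - 7k² - 9k - 7.
Then u(5) = -477.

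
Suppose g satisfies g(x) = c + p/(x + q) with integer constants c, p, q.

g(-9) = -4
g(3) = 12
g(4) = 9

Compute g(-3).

(g(x) − c)(x + q) = p for each data point; the three points give a linear system in c and q, then p follows.
Solving: c = 0, q = 0, p = 36, so g(x) = 36/(x + 0).
Then g(-3) = 0 + 36/(-3) = -12.

-12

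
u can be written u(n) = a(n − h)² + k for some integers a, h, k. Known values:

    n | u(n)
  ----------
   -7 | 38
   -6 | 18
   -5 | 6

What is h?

First differences -20, -12; second difference 8 = 2a, so a = 4.
Expanding, the n-coefficient is −2ah = -8h; matching it to the data gives h = -4, and then k = 2.
So u(n) = 4(n + 4)² + 2.
Hence h = -4.

-4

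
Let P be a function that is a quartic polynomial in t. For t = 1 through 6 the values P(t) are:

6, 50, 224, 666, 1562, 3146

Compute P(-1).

First differences: 44, 174, 442, 896, 1584. Second differences: 130, 268, 454, 688. Third differences: 138, 186, 234. Fourth differences: 48, 48.
Level-4 differences are constant, so P has degree 4.
Fitting a degree-4 polynomial gives P(t) = 2t^4 + 3t³ - 3t² + 2t + 2.
Then P(-1) = -4.

-4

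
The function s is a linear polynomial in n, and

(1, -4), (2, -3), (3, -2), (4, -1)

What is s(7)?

2

First differences: 1, 1, 1.
Level-1 differences are constant, so s has degree 1.
Fitting a degree-1 polynomial gives s(n) = n - 5.
Then s(7) = 2.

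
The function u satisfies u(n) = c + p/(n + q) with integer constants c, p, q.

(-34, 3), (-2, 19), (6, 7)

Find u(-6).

(u(n) − c)(n + q) = p for each data point; the three points give a linear system in c and q, then p follows.
Solving: c = 4, q = 4, p = 30, so u(n) = 4 + 30/(n + 4).
Then u(-6) = 4 + 30/(-2) = -11.

-11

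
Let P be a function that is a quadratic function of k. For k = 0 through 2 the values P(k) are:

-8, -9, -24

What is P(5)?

-153

Write P(k) = ak² + bk + c; the 3 given values yield a linear system in the 3 coefficients.
Solving, P(k) = -7k² + 6k - 8.
Then P(5) = -153.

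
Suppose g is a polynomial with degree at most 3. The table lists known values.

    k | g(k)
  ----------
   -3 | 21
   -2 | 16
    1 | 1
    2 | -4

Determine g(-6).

Write g(k) = ak³ + bk² + ck + d; the 4 given values yield a linear system in the 4 coefficients.
Solving, the top 2 coefficients vanish, and g(k) = -5k + 6.
Then g(-6) = 36.

36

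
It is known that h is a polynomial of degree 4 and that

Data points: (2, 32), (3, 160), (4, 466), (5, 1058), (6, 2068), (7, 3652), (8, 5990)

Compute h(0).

First differences: 128, 306, 592, 1010, 1584, 2338. Second differences: 178, 286, 418, 574, 754. Third differences: 108, 132, 156, 180. Fourth differences: 24, 24, 24.
Level-4 differences are constant, so h has degree 4.
Fitting a degree-4 polynomial gives h(m) = m^4 + 4m³ - 2m² - 3m - 2.
Then h(0) = -2.

-2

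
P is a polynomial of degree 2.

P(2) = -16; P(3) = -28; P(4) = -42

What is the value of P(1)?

Write P(m) = am² + bm + c; the 3 given values yield a linear system in the 3 coefficients.
Solving, P(m) = -m² - 7m + 2.
Then P(1) = -6.

-6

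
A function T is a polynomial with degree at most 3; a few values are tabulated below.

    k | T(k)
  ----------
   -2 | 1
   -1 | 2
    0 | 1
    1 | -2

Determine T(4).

-23

First differences: 1, -1, -3. Second differences: -2, -2.
Level-2 differences are constant, so T has degree 2.
Fitting a degree-2 polynomial gives T(k) = -k² - 2k + 1.
Then T(4) = -23.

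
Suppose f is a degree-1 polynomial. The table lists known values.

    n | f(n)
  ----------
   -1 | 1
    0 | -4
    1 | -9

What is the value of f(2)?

-14

First differences: -5, -5.
Level-1 differences are constant, so f has degree 1.
Fitting a degree-1 polynomial gives f(n) = -5n - 4.
Then f(2) = -14.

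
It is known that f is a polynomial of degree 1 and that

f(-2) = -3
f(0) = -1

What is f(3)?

Write f(n) = an + b; the 2 given values yield a linear system in the 2 coefficients.
Solving, f(n) = n - 1.
Then f(3) = 2.

2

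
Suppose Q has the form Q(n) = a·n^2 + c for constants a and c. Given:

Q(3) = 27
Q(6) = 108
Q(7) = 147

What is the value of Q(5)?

75

From Q(3) = 27 and Q(6) = 108: 9a + c = 27 and 36a + c = 108.
Subtracting: 27a = 81, so a = 3; then c = 27 − 3·9 = 0.
So Q(n) = 3n² + 0, and Q(5) = 75.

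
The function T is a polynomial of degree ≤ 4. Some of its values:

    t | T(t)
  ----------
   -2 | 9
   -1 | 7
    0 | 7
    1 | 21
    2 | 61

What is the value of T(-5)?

-93

First differences: -2, 0, 14, 40. Second differences: 2, 14, 26. Third differences: 12, 12.
Level-3 differences are constant, so T has degree 3.
Fitting a degree-3 polynomial gives T(t) = 2t³ + 7t² + 5t + 7.
Then T(-5) = -93.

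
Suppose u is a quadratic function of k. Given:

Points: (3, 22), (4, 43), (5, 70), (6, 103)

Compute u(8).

First differences: 21, 27, 33. Second differences: 6, 6.
Level-2 differences are constant, so u has degree 2.
Fitting a degree-2 polynomial gives u(k) = 3k² - 5.
Then u(8) = 187.

187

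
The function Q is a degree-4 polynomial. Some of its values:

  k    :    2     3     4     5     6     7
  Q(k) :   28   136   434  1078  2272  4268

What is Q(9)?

11914

Write Q(k) = ak^4 + bk³ + ck² + dk + e; the 6 given values yield a linear system in the 5 coefficients.
Solving, Q(k) = 2k^4 - 2k³ + 3k² + k - 2.
Then Q(9) = 11914.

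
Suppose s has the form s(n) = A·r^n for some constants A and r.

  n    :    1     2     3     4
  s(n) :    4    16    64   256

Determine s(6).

Consecutive ratio: 16/4 = 4, and 64/16 = 4, so r = 4.
Then A·4^1 = 4 gives A = 1, and s(n) = 1·4^n.
s(6) = 1·4^6 = 4096.

4096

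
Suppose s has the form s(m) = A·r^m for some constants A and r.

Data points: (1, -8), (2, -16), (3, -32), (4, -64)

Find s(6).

-256

Consecutive ratio: -16/(-8) = 2, and -32/(-16) = 2, so r = 2.
Then A·2^1 = -8 gives A = -4, and s(m) = -4·2^m.
s(6) = -4·2^6 = -256.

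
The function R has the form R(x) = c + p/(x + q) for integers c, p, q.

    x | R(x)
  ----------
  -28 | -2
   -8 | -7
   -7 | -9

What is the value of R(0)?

(R(x) − c)(x + q) = p for each data point; the three points give a linear system in c and q, then p follows.
Solving: c = -1, q = 4, p = 24, so R(x) = -1 + 24/(x + 4).
Then R(0) = -1 + 24/4 = 5.

5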